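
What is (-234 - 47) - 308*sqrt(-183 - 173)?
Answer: -281 - 616*I*sqrt(89) ≈ -281.0 - 5811.3*I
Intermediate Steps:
(-234 - 47) - 308*sqrt(-183 - 173) = -281 - 616*I*sqrt(89)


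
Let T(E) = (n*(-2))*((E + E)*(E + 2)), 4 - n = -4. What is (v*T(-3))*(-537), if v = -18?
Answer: -927936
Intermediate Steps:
n = 8 (n = 4 - 1*(-4) = 4 + 4 = 8)
T(E) = -32*E*(2 + E) (T(E) = (8*(-2))*((E + E)*(E + 2)) = -16*2*E*(2 + E) = -32*E*(2 + E))
(v*T(-3))*(-537) = -(-576)*(-3)*(2 - 3)*(-537) = -(-576)*(-3)*(-1)*(-537) = -18*(-96)*(-537) = 1728*(-537) = -927936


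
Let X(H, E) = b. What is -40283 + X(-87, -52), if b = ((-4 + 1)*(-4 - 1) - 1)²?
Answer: -40087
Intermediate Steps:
b = 196 (b = (-3*(-5) - 1)² = (15 - 1)² = 14² = 196)
X(H, E) = 196
-40283 + X(-87, -52) = -40283 + 196 = -40087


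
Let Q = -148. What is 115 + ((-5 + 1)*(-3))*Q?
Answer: -1661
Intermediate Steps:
115 + ((-5 + 1)*(-3))*Q = 115 + ((-5 + 1)*(-3))*(-148) = 115 - 4*(-3)*(-148) = 115 + 12*(-148) = 115 - 1776 = -1661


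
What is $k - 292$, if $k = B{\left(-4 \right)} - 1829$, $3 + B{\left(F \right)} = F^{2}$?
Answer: $-2108$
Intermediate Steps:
$B{\left(F \right)} = -3 + F^{2}$
$k = -1816$ ($k = \left(-3 + \left(-4\right)^{2}\right) - 1829 = \left(-3 + 16\right) - 1829 = 13 - 1829 = -1816$)
$k - 292 = -1816 - 292 = -2108$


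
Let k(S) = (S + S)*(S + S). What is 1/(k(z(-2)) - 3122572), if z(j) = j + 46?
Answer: -1/3114828 ≈ -3.2104e-7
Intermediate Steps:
z(j) = 46 + j
k(S) = 4*S² (k(S) = (2*S)*(2*S) = 4*S²)
1/(k(z(-2)) - 3122572) = 1/(4*(46 - 2)² - 3122572) = 1/(4*44² - 3122572) = 1/(4*1936 - 3122572) = 1/(7744 - 3122572) = 1/(-3114828) = -1/3114828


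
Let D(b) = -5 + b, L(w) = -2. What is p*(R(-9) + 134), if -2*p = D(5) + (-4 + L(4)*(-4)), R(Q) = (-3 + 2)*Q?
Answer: -286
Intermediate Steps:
R(Q) = -Q
p = -2 (p = -((-5 + 5) + (-4 - 2*(-4)))/2 = -(0 + (-4 + 8))/2 = -(0 + 4)/2 = -1/2*4 = -2)
p*(R(-9) + 134) = -2*(-1*(-9) + 134) = -2*(9 + 134) = -2*143 = -286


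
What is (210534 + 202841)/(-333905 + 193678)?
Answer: -413375/140227 ≈ -2.9479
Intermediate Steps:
(210534 + 202841)/(-333905 + 193678) = 413375/(-140227) = 413375*(-1/140227) = -413375/140227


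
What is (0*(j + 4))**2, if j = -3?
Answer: 0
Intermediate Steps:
(0*(j + 4))**2 = (0*(-3 + 4))**2 = (0*1)**2 = 0**2 = 0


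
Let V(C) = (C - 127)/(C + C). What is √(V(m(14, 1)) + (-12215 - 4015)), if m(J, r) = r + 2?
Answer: 4*I*√9141/3 ≈ 127.48*I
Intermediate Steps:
m(J, r) = 2 + r
V(C) = (-127 + C)/(2*C) (V(C) = (-127 + C)/((2*C)) = (-127 + C)*(1/(2*C)) = (-127 + C)/(2*C))
√(V(m(14, 1)) + (-12215 - 4015)) = √((-127 + (2 + 1))/(2*(2 + 1)) + (-12215 - 4015)) = √((½)*(-127 + 3)/3 - 16230) = √((½)*(⅓)*(-124) - 16230) = √(-62/3 - 16230) = √(-48752/3) = 4*I*√9141/3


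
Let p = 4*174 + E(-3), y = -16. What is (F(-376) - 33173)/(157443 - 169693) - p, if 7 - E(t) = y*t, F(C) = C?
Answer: -7990201/12250 ≈ -652.26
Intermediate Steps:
E(t) = 7 + 16*t (E(t) = 7 - (-16)*t = 7 + 16*t)
p = 655 (p = 4*174 + (7 + 16*(-3)) = 696 + (7 - 48) = 696 - 41 = 655)
(F(-376) - 33173)/(157443 - 169693) - p = (-376 - 33173)/(157443 - 169693) - 1*655 = -33549/(-12250) - 655 = -33549*(-1/12250) - 655 = 33549/12250 - 655 = -7990201/12250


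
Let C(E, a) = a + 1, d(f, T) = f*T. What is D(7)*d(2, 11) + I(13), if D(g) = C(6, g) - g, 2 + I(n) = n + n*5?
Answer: 98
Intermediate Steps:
d(f, T) = T*f
I(n) = -2 + 6*n (I(n) = -2 + (n + n*5) = -2 + (n + 5*n) = -2 + 6*n)
C(E, a) = 1 + a
D(g) = 1 (D(g) = (1 + g) - g = 1)
D(7)*d(2, 11) + I(13) = 1*(11*2) + (-2 + 6*13) = 1*22 + (-2 + 78) = 22 + 76 = 98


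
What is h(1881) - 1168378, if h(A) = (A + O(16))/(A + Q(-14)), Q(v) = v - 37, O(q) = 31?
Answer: -1069064914/915 ≈ -1.1684e+6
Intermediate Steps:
Q(v) = -37 + v
h(A) = (31 + A)/(-51 + A) (h(A) = (A + 31)/(A + (-37 - 14)) = (31 + A)/(A - 51) = (31 + A)/(-51 + A))
h(1881) - 1168378 = (31 + 1881)/(-51 + 1881) - 1168378 = 1912/1830 - 1168378 = (1/1830)*1912 - 1168378 = 956/915 - 1168378 = -1069064914/915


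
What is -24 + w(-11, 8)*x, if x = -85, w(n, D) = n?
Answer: 911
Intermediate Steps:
-24 + w(-11, 8)*x = -24 - 11*(-85) = -24 + 935 = 911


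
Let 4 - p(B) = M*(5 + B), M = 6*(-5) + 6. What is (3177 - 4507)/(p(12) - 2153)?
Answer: 1330/1741 ≈ 0.76393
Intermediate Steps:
M = -24 (M = -30 + 6 = -24)
p(B) = 124 + 24*B (p(B) = 4 - (-24)*(5 + B) = 4 - (-120 - 24*B) = 4 + (120 + 24*B) = 124 + 24*B)
(3177 - 4507)/(p(12) - 2153) = (3177 - 4507)/((124 + 24*12) - 2153) = -1330/((124 + 288) - 2153) = -1330/(412 - 2153) = -1330/(-1741) = -1330*(-1/1741) = 1330/1741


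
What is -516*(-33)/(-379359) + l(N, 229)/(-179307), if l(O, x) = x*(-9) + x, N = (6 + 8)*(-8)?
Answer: -1144228/33004233 ≈ -0.034669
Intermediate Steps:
N = -112 (N = 14*(-8) = -112)
l(O, x) = -8*x (l(O, x) = -9*x + x = -8*x)
-516*(-33)/(-379359) + l(N, 229)/(-179307) = -516*(-33)/(-379359) - 8*229/(-179307) = 17028*(-1/379359) - 1832*(-1/179307) = -1892/42151 + 8/783 = -1144228/33004233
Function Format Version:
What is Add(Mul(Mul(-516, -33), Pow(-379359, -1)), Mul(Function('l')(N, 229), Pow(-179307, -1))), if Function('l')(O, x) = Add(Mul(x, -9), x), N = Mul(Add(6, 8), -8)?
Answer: Rational(-1144228, 33004233) ≈ -0.034669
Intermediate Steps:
N = -112 (N = Mul(14, -8) = -112)
Function('l')(O, x) = Mul(-8, x) (Function('l')(O, x) = Add(Mul(-9, x), x) = Mul(-8, x))
Add(Mul(Mul(-516, -33), Pow(-379359, -1)), Mul(Function('l')(N, 229), Pow(-179307, -1))) = Add(Mul(Mul(-516, -33), Pow(-379359, -1)), Mul(Mul(-8, 229), Pow(-179307, -1))) = Add(Mul(17028, Rational(-1, 379359)), Mul(-1832, Rational(-1, 179307))) = Add(Rational(-1892, 42151), Rational(8, 783)) = Rational(-1144228, 33004233)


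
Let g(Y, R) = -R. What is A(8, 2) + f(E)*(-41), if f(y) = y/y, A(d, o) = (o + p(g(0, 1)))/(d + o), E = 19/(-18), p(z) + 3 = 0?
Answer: -411/10 ≈ -41.100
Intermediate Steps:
p(z) = -3 (p(z) = -3 + 0 = -3)
E = -19/18 (E = 19*(-1/18) = -19/18 ≈ -1.0556)
A(d, o) = (-3 + o)/(d + o) (A(d, o) = (o - 3)/(d + o) = (-3 + o)/(d + o))
f(y) = 1
A(8, 2) + f(E)*(-41) = (-3 + 2)/(8 + 2) + 1*(-41) = -1/10 - 41 = -411/10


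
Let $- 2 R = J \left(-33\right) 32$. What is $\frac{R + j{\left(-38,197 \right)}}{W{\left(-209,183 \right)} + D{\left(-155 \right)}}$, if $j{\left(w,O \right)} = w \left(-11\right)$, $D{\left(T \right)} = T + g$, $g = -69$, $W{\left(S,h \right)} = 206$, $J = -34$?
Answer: $\frac{8767}{9} \approx 974.11$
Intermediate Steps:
$D{\left(T \right)} = -69 + T$ ($D{\left(T \right)} = T - 69 = -69 + T$)
$R = -17952$ ($R = - \frac{\left(-34\right) \left(-33\right) 32}{2} = - \frac{1122 \cdot 32}{2} = \left(- \frac{1}{2}\right) 35904 = -17952$)
$j{\left(w,O \right)} = - 11 w$
$\frac{R + j{\left(-38,197 \right)}}{W{\left(-209,183 \right)} + D{\left(-155 \right)}} = \frac{-17952 - -418}{206 - 224} = \frac{-17952 + 418}{206 - 224} = - \frac{17534}{-18} = \left(-17534\right) \left(- \frac{1}{18}\right) = \frac{8767}{9}$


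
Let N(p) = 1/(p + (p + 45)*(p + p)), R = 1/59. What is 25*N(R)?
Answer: 87025/5371 ≈ 16.203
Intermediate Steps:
R = 1/59 ≈ 0.016949
N(p) = 1/(p + 2*p*(45 + p)) (N(p) = 1/(p + (45 + p)*(2*p)) = 1/(p + 2*p*(45 + p)))
25*N(R) = 25*(1/((1/59)*(91 + 2*(1/59)))) = 25*(59/(91 + 2/59)) = 25*(59/(5371/59)) = 25*(59*(59/5371)) = 25*(3481/5371) = 87025/5371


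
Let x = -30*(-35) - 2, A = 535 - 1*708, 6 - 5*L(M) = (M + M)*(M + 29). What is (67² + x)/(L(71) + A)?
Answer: -27685/15059 ≈ -1.8384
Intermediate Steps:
L(M) = 6/5 - 2*M*(29 + M)/5 (L(M) = 6/5 - (M + M)*(M + 29)/5 = 6/5 - 2*M*(29 + M)/5)
A = -173 (A = 535 - 708 = -173)
x = 1048 (x = 1050 - 2 = 1048)
(67² + x)/(L(71) + A) = (67² + 1048)/((6/5 - 58/5*71 - ⅖*71²) - 173) = (4489 + 1048)/((6/5 - 4118/5 - ⅖*5041) - 173) = 5537/((6/5 - 4118/5 - 10082/5) - 173) = 5537/(-14194/5 - 173) = 5537/(-15059/5) = 5537*(-5/15059) = -27685/15059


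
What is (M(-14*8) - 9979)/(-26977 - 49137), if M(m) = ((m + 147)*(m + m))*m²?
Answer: 98354939/76114 ≈ 1292.2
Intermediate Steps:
M(m) = 2*m³*(147 + m) (M(m) = ((147 + m)*(2*m))*m² = (2*m*(147 + m))*m² = 2*m³*(147 + m))
(M(-14*8) - 9979)/(-26977 - 49137) = (2*(-14*8)³*(147 - 14*8) - 9979)/(-26977 - 49137) = (2*(-112)³*(147 - 112) - 9979)/(-76114) = (2*(-1404928)*35 - 9979)*(-1/76114) = (-98344960 - 9979)*(-1/76114) = -98354939*(-1/76114) = 98354939/76114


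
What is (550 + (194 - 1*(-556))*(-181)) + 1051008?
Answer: 915808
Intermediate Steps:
(550 + (194 - 1*(-556))*(-181)) + 1051008 = (550 + (194 + 556)*(-181)) + 1051008 = (550 + 750*(-181)) + 1051008 = (550 - 135750) + 1051008 = -135200 + 1051008 = 915808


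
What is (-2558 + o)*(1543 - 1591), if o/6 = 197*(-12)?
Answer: 803616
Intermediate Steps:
o = -14184 (o = 6*(197*(-12)) = 6*(-2364) = -14184)
(-2558 + o)*(1543 - 1591) = (-2558 - 14184)*(1543 - 1591) = -16742*(-48) = 803616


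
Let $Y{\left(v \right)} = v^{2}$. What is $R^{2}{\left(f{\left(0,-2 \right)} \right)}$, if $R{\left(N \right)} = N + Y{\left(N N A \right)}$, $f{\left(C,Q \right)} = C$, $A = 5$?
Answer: $0$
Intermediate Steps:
$R{\left(N \right)} = N + 25 N^{4}$ ($R{\left(N \right)} = N + \left(N N 5\right)^{2} = N + \left(N^{2} \cdot 5\right)^{2} = N + \left(5 N^{2}\right)^{2} = N + 25 N^{4}$)
$R^{2}{\left(f{\left(0,-2 \right)} \right)} = \left(0 + 25 \cdot 0^{4}\right)^{2} = \left(0 + 25 \cdot 0\right)^{2} = \left(0 + 0\right)^{2} = 0^{2} = 0$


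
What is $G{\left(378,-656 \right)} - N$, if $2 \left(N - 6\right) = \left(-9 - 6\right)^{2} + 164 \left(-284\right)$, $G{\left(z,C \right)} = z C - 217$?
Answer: $- \frac{450031}{2} \approx -2.2502 \cdot 10^{5}$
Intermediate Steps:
$G{\left(z,C \right)} = -217 + C z$ ($G{\left(z,C \right)} = C z - 217 = -217 + C z$)
$N = - \frac{46339}{2}$ ($N = 6 + \frac{\left(-9 - 6\right)^{2} + 164 \left(-284\right)}{2} = 6 + \frac{\left(-15\right)^{2} - 46576}{2} = 6 + \frac{225 - 46576}{2} = 6 + \frac{1}{2} \left(-46351\right) = 6 - \frac{46351}{2} = - \frac{46339}{2} \approx -23170.0$)
$G{\left(378,-656 \right)} - N = \left(-217 - 247968\right) - - \frac{46339}{2} = \left(-217 - 247968\right) + \frac{46339}{2} = -248185 + \frac{46339}{2} = - \frac{450031}{2}$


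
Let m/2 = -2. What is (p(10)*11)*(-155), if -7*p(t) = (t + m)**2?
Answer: 61380/7 ≈ 8768.6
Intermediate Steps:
m = -4 (m = 2*(-2) = -4)
p(t) = -(-4 + t)**2/7 (p(t) = -(t - 4)**2/7 = -(-4 + t)**2/7)
(p(10)*11)*(-155) = (-(-4 + 10)**2/7*11)*(-155) = (-1/7*6**2*11)*(-155) = (-1/7*36*11)*(-155) = -36/7*11*(-155) = -396/7*(-155) = 61380/7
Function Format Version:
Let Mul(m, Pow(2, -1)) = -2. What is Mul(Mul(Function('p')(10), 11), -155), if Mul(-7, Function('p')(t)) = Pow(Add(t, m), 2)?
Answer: Rational(61380, 7) ≈ 8768.6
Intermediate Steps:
m = -4 (m = Mul(2, -2) = -4)
Function('p')(t) = Mul(Rational(-1, 7), Pow(Add(-4, t), 2)) (Function('p')(t) = Mul(Rational(-1, 7), Pow(Add(t, -4), 2)) = Mul(Rational(-1, 7), Pow(Add(-4, t), 2)))
Mul(Mul(Function('p')(10), 11), -155) = Mul(Mul(Mul(Rational(-1, 7), Pow(Add(-4, 10), 2)), 11), -155) = Mul(Mul(Mul(Rational(-1, 7), Pow(6, 2)), 11), -155) = Mul(Mul(Mul(Rational(-1, 7), 36), 11), -155) = Mul(Mul(Rational(-36, 7), 11), -155) = Mul(Rational(-396, 7), -155) = Rational(61380, 7)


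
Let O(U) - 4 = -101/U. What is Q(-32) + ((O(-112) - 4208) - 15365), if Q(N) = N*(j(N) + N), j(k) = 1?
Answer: -2080523/112 ≈ -18576.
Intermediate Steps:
O(U) = 4 - 101/U
Q(N) = N*(1 + N)
Q(-32) + ((O(-112) - 4208) - 15365) = -32*(1 - 32) + (((4 - 101/(-112)) - 4208) - 15365) = -32*(-31) + (((4 - 101*(-1/112)) - 4208) - 15365) = 992 + (((4 + 101/112) - 4208) - 15365) = 992 + ((549/112 - 4208) - 15365) = 992 + (-470747/112 - 15365) = 992 - 2191627/112 = -2080523/112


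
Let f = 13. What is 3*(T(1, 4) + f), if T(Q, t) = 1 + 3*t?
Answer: 78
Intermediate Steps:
3*(T(1, 4) + f) = 3*((1 + 3*4) + 13) = 3*((1 + 12) + 13) = 3*(13 + 13) = 3*26 = 78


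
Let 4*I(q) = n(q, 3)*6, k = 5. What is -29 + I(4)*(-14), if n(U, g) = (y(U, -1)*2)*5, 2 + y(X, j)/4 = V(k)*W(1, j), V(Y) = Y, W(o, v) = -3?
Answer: 14251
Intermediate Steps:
y(X, j) = -68 (y(X, j) = -8 + 4*(5*(-3)) = -8 + 4*(-15) = -8 - 60 = -68)
n(U, g) = -680 (n(U, g) = -68*2*5 = -136*5 = -680)
I(q) = -1020 (I(q) = (-680*6)/4 = (1/4)*(-4080) = -1020)
-29 + I(4)*(-14) = -29 - 1020*(-14) = -29 + 14280 = 14251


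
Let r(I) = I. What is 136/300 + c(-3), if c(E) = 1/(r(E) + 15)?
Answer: 161/300 ≈ 0.53667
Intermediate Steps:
c(E) = 1/(15 + E) (c(E) = 1/(E + 15) = 1/(15 + E))
136/300 + c(-3) = 136/300 + 1/(15 - 3) = (1/300)*136 + 1/12 = 34/75 + 1/12 = 161/300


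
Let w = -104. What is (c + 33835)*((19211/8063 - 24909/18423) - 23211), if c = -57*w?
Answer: -1986834227896031/2152821 ≈ -9.2290e+8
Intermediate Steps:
c = 5928 (c = -57*(-104) = 5928)
(c + 33835)*((19211/8063 - 24909/18423) - 23211) = (5928 + 33835)*((19211/8063 - 24909/18423) - 23211) = 39763*((19211*(1/8063) - 24909*1/18423) - 23211) = 39763*((19211/8063 - 361/267) - 23211) = 39763*(2218594/2152821 - 23211) = 39763*(-49966909637/2152821) = -1986834227896031/2152821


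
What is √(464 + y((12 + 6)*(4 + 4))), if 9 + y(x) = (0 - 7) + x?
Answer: 4*√37 ≈ 24.331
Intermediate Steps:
y(x) = -16 + x (y(x) = -9 + ((0 - 7) + x) = -9 + (-7 + x) = -16 + x)
√(464 + y((12 + 6)*(4 + 4))) = √(464 + (-16 + (12 + 6)*(4 + 4))) = √(464 + (-16 + 18*8)) = √(464 + (-16 + 144)) = √(464 + 128) = √592 = 4*√37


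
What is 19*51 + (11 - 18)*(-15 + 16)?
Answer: 962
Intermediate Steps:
19*51 + (11 - 18)*(-15 + 16) = 969 - 7*1 = 969 - 7 = 962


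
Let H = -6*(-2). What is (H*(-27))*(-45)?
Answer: 14580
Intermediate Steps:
H = 12
(H*(-27))*(-45) = (12*(-27))*(-45) = -324*(-45) = 14580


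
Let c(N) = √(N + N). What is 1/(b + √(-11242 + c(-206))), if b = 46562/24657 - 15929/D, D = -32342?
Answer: 797456694/(1898669557 + 797456694*√2*√(-5621 + I*√103)) ≈ 0.00022018 - 0.0094263*I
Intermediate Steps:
c(N) = √2*√N (c(N) = √(2*N) = √2*√N)
b = 1898669557/797456694 (b = 46562/24657 - 15929/(-32342) = 46562*(1/24657) - 15929*(-1/32342) = 46562/24657 + 15929/32342 = 1898669557/797456694 ≈ 2.3809)
1/(b + √(-11242 + c(-206))) = 1/(1898669557/797456694 + √(-11242 + √2*√(-206))) = 1/(1898669557/797456694 + √(-11242 + √2*(I*√206))) = 1/(1898669557/797456694 + √(-11242 + 2*I*√103))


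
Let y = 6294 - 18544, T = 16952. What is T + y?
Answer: 4702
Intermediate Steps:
y = -12250
T + y = 16952 - 12250 = 4702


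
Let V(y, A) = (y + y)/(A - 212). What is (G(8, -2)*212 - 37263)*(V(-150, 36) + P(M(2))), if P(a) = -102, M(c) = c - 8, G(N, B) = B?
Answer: 166312731/44 ≈ 3.7798e+6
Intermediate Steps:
M(c) = -8 + c
V(y, A) = 2*y/(-212 + A) (V(y, A) = (2*y)/(-212 + A) = 2*y/(-212 + A))
(G(8, -2)*212 - 37263)*(V(-150, 36) + P(M(2))) = (-2*212 - 37263)*(2*(-150)/(-212 + 36) - 102) = (-424 - 37263)*(2*(-150)/(-176) - 102) = -37687*(2*(-150)*(-1/176) - 102) = -37687*(75/44 - 102) = -37687*(-4413/44) = 166312731/44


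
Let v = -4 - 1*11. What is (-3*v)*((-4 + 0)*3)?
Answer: -540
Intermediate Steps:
v = -15 (v = -4 - 11 = -15)
(-3*v)*((-4 + 0)*3) = (-3*(-15))*((-4 + 0)*3) = 45*(-4*3) = 45*(-12) = -540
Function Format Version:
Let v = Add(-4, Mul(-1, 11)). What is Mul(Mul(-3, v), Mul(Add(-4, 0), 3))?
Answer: -540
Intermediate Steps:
v = -15 (v = Add(-4, -11) = -15)
Mul(Mul(-3, v), Mul(Add(-4, 0), 3)) = Mul(Mul(-3, -15), Mul(Add(-4, 0), 3)) = Mul(45, Mul(-4, 3)) = Mul(45, -12) = -540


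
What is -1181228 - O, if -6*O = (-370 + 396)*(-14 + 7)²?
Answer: -3543047/3 ≈ -1.1810e+6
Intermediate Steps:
O = -637/3 (O = -(-370 + 396)*(-14 + 7)²/6 = -13*(-7)²/3 = -13*49/3 = -⅙*1274 = -637/3 ≈ -212.33)
-1181228 - O = -1181228 - 1*(-637/3) = -1181228 + 637/3 = -3543047/3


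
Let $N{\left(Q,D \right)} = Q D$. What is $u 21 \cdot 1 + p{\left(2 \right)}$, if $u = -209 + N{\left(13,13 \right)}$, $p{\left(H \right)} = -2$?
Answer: $-842$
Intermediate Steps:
$N{\left(Q,D \right)} = D Q$
$u = -40$ ($u = -209 + 13 \cdot 13 = -209 + 169 = -40$)
$u 21 \cdot 1 + p{\left(2 \right)} = - 40 \cdot 21 \cdot 1 - 2 = \left(-40\right) 21 - 2 = -840 - 2 = -842$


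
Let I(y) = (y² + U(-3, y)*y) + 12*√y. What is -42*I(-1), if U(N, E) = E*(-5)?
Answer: 168 - 504*I ≈ 168.0 - 504.0*I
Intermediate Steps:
U(N, E) = -5*E
I(y) = -4*y² + 12*√y (I(y) = (y² + (-5*y)*y) + 12*√y = (y² - 5*y²) + 12*√y = -4*y² + 12*√y)
-42*I(-1) = -42*(-4*(-1)² + 12*√(-1)) = -42*(-4*1 + 12*I) = -42*(-4 + 12*I) = 168 - 504*I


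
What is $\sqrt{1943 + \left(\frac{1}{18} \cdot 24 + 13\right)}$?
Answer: $\frac{4 \sqrt{1101}}{3} \approx 44.242$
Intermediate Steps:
$\sqrt{1943 + \left(\frac{1}{18} \cdot 24 + 13\right)} = \sqrt{1943 + \left(\frac{4}{3} + 13\right)} = \sqrt{1943 + \frac{43}{3}} = \sqrt{\frac{5872}{3}} = \frac{4 \sqrt{1101}}{3}$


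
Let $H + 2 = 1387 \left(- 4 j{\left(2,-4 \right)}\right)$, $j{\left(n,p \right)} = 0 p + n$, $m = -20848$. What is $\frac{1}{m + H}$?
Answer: $- \frac{1}{31946} \approx -3.1303 \cdot 10^{-5}$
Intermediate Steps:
$j{\left(n,p \right)} = n$ ($j{\left(n,p \right)} = 0 + n = n$)
$H = -11098$ ($H = -2 + 1387 \left(- 4 \cdot 2\right) = -2 + 1387 \left(\left(-1\right) 8\right) = -2 + 1387 \left(-8\right) = -2 - 11096 = -11098$)
$\frac{1}{m + H} = \frac{1}{-20848 - 11098} = \frac{1}{-31946} = - \frac{1}{31946}$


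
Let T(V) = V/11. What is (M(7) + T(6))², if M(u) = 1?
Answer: 289/121 ≈ 2.3884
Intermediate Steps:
T(V) = V/11 (T(V) = V*(1/11) = V/11)
(M(7) + T(6))² = (1 + (1/11)*6)² = (1 + 6/11)² = (17/11)² = 289/121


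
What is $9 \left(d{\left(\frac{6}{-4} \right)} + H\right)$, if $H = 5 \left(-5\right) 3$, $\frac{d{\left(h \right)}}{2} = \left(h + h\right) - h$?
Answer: $-702$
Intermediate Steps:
$d{\left(h \right)} = 2 h$ ($d{\left(h \right)} = 2 \left(\left(h + h\right) - h\right) = 2 \left(2 h - h\right) = 2 h$)
$H = -75$ ($H = \left(-25\right) 3 = -75$)
$9 \left(d{\left(\frac{6}{-4} \right)} + H\right) = 9 \left(2 \frac{6}{-4} - 75\right) = 9 \left(2 \cdot 6 \left(- \frac{1}{4}\right) - 75\right) = 9 \left(2 \left(- \frac{3}{2}\right) - 75\right) = 9 \left(-3 - 75\right) = 9 \left(-78\right) = -702$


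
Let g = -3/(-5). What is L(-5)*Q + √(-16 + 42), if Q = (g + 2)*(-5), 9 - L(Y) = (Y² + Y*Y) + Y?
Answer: 468 + √26 ≈ 473.10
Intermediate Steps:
g = ⅗ (g = -3*(-⅕) = ⅗ ≈ 0.60000)
L(Y) = 9 - Y - 2*Y² (L(Y) = 9 - ((Y² + Y*Y) + Y) = 9 - ((Y² + Y²) + Y) = 9 - (2*Y² + Y) = 9 - (Y + 2*Y²) = 9 + (-Y - 2*Y²) = 9 - Y - 2*Y²)
Q = -13 (Q = (⅗ + 2)*(-5) = (13/5)*(-5) = -13)
L(-5)*Q + √(-16 + 42) = (9 - 1*(-5) - 2*(-5)²)*(-13) + √(-16 + 42) = (9 + 5 - 2*25)*(-13) + √26 = (9 + 5 - 50)*(-13) + √26 = -36*(-13) + √26 = 468 + √26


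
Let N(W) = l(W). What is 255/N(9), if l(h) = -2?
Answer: -255/2 ≈ -127.50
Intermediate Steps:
N(W) = -2
255/N(9) = 255/(-2) = 255*(-½) = -255/2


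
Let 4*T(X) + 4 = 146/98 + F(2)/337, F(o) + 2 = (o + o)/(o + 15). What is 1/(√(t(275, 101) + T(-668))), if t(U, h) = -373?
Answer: -14*I*√2403555367501/419541869 ≈ -0.051734*I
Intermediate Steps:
F(o) = -2 + 2*o/(15 + o) (F(o) = -2 + (o + o)/(o + 15) = -2 + (2*o)/(15 + o) = -2 + 2*o/(15 + o))
T(X) = -706137/1122884 (T(X) = -1 + (146/98 - 30/(15 + 2)/337)/4 = -1 + (146*(1/98) - 30/17*(1/337))/4 = -1 + (73/49 - 30*1/17*(1/337))/4 = -1 + (73/49 - 30/17*1/337)/4 = -1 + (73/49 - 30/5729)/4 = -1 + (¼)*(416747/280721) = -1 + 416747/1122884 = -706137/1122884)
1/(√(t(275, 101) + T(-668))) = 1/(√(-373 - 706137/1122884)) = 1/(√(-419541869/1122884)) = 1/(I*√2403555367501/80206) = -14*I*√2403555367501/419541869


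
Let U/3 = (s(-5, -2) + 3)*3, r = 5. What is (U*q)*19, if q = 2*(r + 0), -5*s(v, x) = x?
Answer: 5814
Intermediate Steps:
s(v, x) = -x/5
q = 10 (q = 2*(5 + 0) = 2*5 = 10)
U = 153/5 (U = 3*((-⅕*(-2) + 3)*3) = 3*((⅖ + 3)*3) = 3*((17/5)*3) = 3*(51/5) = 153/5 ≈ 30.600)
(U*q)*19 = ((153/5)*10)*19 = 306*19 = 5814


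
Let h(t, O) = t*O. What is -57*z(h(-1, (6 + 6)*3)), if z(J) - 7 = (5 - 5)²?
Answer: -399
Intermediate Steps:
h(t, O) = O*t
z(J) = 7 (z(J) = 7 + (5 - 5)² = 7 + 0² = 7 + 0 = 7)
-57*z(h(-1, (6 + 6)*3)) = -57*7 = -399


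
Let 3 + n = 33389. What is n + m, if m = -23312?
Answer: 10074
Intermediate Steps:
n = 33386 (n = -3 + 33389 = 33386)
n + m = 33386 - 23312 = 10074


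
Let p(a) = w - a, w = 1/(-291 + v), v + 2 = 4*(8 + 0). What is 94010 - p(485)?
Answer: 24663196/261 ≈ 94495.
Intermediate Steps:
v = 30 (v = -2 + 4*(8 + 0) = -2 + 4*8 = -2 + 32 = 30)
w = -1/261 (w = 1/(-291 + 30) = 1/(-261) = -1/261 ≈ -0.0038314)
p(a) = -1/261 - a
94010 - p(485) = 94010 - (-1/261 - 1*485) = 94010 - (-1/261 - 485) = 94010 - 1*(-126586/261) = 94010 + 126586/261 = 24663196/261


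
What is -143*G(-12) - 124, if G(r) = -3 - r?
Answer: -1411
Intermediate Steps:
-143*G(-12) - 124 = -143*(-3 - 1*(-12)) - 124 = -143*(-3 + 12) - 124 = -143*9 - 124 = -1287 - 124 = -1411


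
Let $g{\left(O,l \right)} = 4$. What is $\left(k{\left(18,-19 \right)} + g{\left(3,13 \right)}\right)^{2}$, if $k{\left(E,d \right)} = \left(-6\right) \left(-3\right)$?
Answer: $484$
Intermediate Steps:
$k{\left(E,d \right)} = 18$
$\left(k{\left(18,-19 \right)} + g{\left(3,13 \right)}\right)^{2} = \left(18 + 4\right)^{2} = 22^{2} = 484$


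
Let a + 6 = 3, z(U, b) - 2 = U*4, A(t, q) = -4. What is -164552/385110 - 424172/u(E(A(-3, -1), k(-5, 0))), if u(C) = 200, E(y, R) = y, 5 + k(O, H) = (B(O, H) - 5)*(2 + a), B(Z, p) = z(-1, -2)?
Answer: -4084644733/1925550 ≈ -2121.3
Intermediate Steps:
z(U, b) = 2 + 4*U (z(U, b) = 2 + U*4 = 2 + 4*U)
a = -3 (a = -6 + 3 = -3)
B(Z, p) = -2 (B(Z, p) = 2 + 4*(-1) = 2 - 4 = -2)
k(O, H) = 2 (k(O, H) = -5 + (-2 - 5)*(2 - 3) = -5 - 7*(-1) = -5 + 7 = 2)
-164552/385110 - 424172/u(E(A(-3, -1), k(-5, 0))) = -164552/385110 - 424172/200 = -164552*1/385110 - 424172*1/200 = -82276/192555 - 106043/50 = -4084644733/1925550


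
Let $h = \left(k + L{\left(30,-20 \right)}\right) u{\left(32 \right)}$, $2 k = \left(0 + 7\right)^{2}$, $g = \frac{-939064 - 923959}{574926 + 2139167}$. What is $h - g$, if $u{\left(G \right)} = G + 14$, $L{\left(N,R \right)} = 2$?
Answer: $\frac{3310342390}{2714093} \approx 1219.7$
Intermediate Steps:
$u{\left(G \right)} = 14 + G$
$g = - \frac{1863023}{2714093} \approx -0.68643$
$k = \frac{49}{2}$ ($k = \frac{\left(0 + 7\right)^{2}}{2} = \frac{7^{2}}{2} = \frac{1}{2} \cdot 49 = \frac{49}{2} \approx 24.5$)
$h = 1219$ ($h = \left(\frac{49}{2} + 2\right) \left(14 + 32\right) = \frac{53}{2} \cdot 46 = 1219$)
$h - g = 1219 - - \frac{1863023}{2714093} = 1219 + \frac{1863023}{2714093} = \frac{3310342390}{2714093}$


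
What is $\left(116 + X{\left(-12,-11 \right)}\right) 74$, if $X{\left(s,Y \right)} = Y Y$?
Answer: $17538$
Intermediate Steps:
$X{\left(s,Y \right)} = Y^{2}$
$\left(116 + X{\left(-12,-11 \right)}\right) 74 = \left(116 + \left(-11\right)^{2}\right) 74 = \left(116 + 121\right) 74 = 237 \cdot 74 = 17538$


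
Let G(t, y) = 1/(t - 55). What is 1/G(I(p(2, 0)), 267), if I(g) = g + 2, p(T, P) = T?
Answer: -51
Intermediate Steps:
I(g) = 2 + g
G(t, y) = 1/(-55 + t)
1/G(I(p(2, 0)), 267) = 1/(1/(-55 + (2 + 2))) = 1/(1/(-55 + 4)) = 1/(1/(-51)) = 1/(-1/51) = -51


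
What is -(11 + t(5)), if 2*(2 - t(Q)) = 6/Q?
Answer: -62/5 ≈ -12.400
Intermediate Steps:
t(Q) = 2 - 3/Q
-(11 + t(5)) = -(11 + (2 - 3/5)) = -(11 + 7/5) = -1*62/5 = -62/5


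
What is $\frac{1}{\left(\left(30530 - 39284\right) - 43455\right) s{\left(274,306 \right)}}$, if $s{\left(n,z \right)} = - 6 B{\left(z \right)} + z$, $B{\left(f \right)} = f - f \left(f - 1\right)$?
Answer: $- \frac{1}{29156116050} \approx -3.4298 \cdot 10^{-11}$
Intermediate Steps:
$B{\left(f \right)} = f - f \left(-1 + f\right)$
$s{\left(n,z \right)} = z - 6 z \left(2 - z\right)$ ($s{\left(n,z \right)} = - 6 z \left(2 - z\right) + z = z - 6 z \left(2 - z\right)$)
$\frac{1}{\left(\left(30530 - 39284\right) - 43455\right) s{\left(274,306 \right)}} = \frac{1}{\left(\left(30530 - 39284\right) - 43455\right) 306 \left(-11 + 6 \cdot 306\right)} = \frac{1}{\left(-8754 - 43455\right) 306 \left(-11 + 1836\right)} = \frac{1}{\left(-52209\right) 306 \cdot 1825} = - \frac{1}{52209 \cdot 558450} = \left(- \frac{1}{52209}\right) \frac{1}{558450} = - \frac{1}{29156116050}$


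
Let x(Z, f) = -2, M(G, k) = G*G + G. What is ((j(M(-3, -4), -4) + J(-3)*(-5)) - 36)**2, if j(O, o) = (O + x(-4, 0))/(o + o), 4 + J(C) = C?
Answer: 9/4 ≈ 2.2500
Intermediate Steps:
M(G, k) = G + G**2 (M(G, k) = G**2 + G = G + G**2)
J(C) = -4 + C
j(O, o) = (-2 + O)/(2*o) (j(O, o) = (O - 2)/(o + o) = (-2 + O)/((2*o)) = (-2 + O)*(1/(2*o)) = (-2 + O)/(2*o))
((j(M(-3, -4), -4) + J(-3)*(-5)) - 36)**2 = (((1/2)*(-2 - 3*(1 - 3))/(-4) + (-4 - 3)*(-5)) - 36)**2 = (((1/2)*(-1/4)*(-2 - 3*(-2)) - 7*(-5)) - 36)**2 = (((1/2)*(-1/4)*(-2 + 6) + 35) - 36)**2 = (((1/2)*(-1/4)*4 + 35) - 36)**2 = ((-1/2 + 35) - 36)**2 = (69/2 - 36)**2 = (-3/2)**2 = 9/4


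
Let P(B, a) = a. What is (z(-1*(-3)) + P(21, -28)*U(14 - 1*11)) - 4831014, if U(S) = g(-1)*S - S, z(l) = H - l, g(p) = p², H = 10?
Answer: -4831007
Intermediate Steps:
z(l) = 10 - l
U(S) = 0 (U(S) = (-1)²*S - S = 1*S - S = S - S = 0)
(z(-1*(-3)) + P(21, -28)*U(14 - 1*11)) - 4831014 = ((10 - (-1)*(-3)) - 28*0) - 4831014 = ((10 - 1*3) + 0) - 4831014 = ((10 - 3) + 0) - 4831014 = (7 + 0) - 4831014 = 7 - 4831014 = -4831007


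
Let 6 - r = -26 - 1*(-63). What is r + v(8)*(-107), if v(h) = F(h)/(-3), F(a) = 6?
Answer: 183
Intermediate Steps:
r = -31 (r = 6 - (-26 - 1*(-63)) = 6 - (-26 + 63) = 6 - 1*37 = 6 - 37 = -31)
v(h) = -2 (v(h) = 6/(-3) = 6*(-⅓) = -2)
r + v(8)*(-107) = -31 - 2*(-107) = -31 + 214 = 183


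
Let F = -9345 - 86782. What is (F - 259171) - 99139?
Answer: -454437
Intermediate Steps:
F = -96127
(F - 259171) - 99139 = (-96127 - 259171) - 99139 = -355298 - 99139 = -454437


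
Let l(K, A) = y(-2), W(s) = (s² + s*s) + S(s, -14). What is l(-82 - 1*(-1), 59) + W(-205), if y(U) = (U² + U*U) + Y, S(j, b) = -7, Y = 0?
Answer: 84051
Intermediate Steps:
W(s) = -7 + 2*s² (W(s) = (s² + s*s) - 7 = (s² + s²) - 7 = 2*s² - 7 = -7 + 2*s²)
y(U) = 2*U² (y(U) = (U² + U*U) + 0 = (U² + U²) + 0 = 2*U² + 0 = 2*U²)
l(K, A) = 8 (l(K, A) = 2*(-2)² = 2*4 = 8)
l(-82 - 1*(-1), 59) + W(-205) = 8 + (-7 + 2*(-205)²) = 8 + (-7 + 2*42025) = 8 + (-7 + 84050) = 8 + 84043 = 84051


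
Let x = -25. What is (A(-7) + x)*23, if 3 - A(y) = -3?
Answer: -437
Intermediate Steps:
A(y) = 6 (A(y) = 3 - 1*(-3) = 3 + 3 = 6)
(A(-7) + x)*23 = (6 - 25)*23 = -19*23 = -437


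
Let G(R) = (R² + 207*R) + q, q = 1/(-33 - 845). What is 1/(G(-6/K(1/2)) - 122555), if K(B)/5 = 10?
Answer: -548750/67265679923 ≈ -8.1579e-6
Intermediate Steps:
K(B) = 50 (K(B) = 5*10 = 50)
q = -1/878 (q = 1/(-878) = -1/878 ≈ -0.0011390)
G(R) = -1/878 + R² + 207*R (G(R) = (R² + 207*R) - 1/878 = -1/878 + R² + 207*R)
1/(G(-6/K(1/2)) - 122555) = 1/((-1/878 + (-6/50)² + 207*(-6/50)) - 122555) = 1/((-1/878 + (-6*1/50)² + 207*(-6*1/50)) - 122555) = 1/((-1/878 + (-3/25)² + 207*(-3/25)) - 122555) = 1/((-1/878 + 9/625 - 621/25) - 122555) = 1/(-13623673/548750 - 122555) = 1/(-67265679923/548750) = -548750/67265679923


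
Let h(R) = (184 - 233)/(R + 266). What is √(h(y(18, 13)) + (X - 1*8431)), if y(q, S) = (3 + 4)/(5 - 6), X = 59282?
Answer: 2*√17403690/37 ≈ 225.50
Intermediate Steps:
y(q, S) = -7 (y(q, S) = 7/(-1) = 7*(-1) = -7)
h(R) = -49/(266 + R)
√(h(y(18, 13)) + (X - 1*8431)) = √(-49/(266 - 7) + (59282 - 1*8431)) = √(-49/259 + (59282 - 8431)) = √(-49*1/259 + 50851) = √(-7/37 + 50851) = √(1881480/37) = 2*√17403690/37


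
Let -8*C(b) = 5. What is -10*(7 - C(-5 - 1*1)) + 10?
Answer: -265/4 ≈ -66.250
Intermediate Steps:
C(b) = -5/8 (C(b) = -⅛*5 = -5/8)
-10*(7 - C(-5 - 1*1)) + 10 = -10*(7 - 1*(-5/8)) + 10 = -10*(7 + 5/8) + 10 = -10*61/8 + 10 = -305/4 + 10 = -265/4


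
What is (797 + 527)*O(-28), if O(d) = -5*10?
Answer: -66200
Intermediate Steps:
O(d) = -50
(797 + 527)*O(-28) = (797 + 527)*(-50) = 1324*(-50) = -66200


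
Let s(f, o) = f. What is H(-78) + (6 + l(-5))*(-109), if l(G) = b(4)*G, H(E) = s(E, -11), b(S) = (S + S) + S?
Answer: 5808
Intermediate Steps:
b(S) = 3*S (b(S) = 2*S + S = 3*S)
H(E) = E
l(G) = 12*G (l(G) = (3*4)*G = 12*G)
H(-78) + (6 + l(-5))*(-109) = -78 + (6 + 12*(-5))*(-109) = -78 + (6 - 60)*(-109) = -78 - 54*(-109) = -78 + 5886 = 5808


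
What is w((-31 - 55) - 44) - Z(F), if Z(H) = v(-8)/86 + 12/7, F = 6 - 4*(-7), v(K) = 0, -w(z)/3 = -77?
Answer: 1605/7 ≈ 229.29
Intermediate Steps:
w(z) = 231 (w(z) = -3*(-77) = 231)
F = 34 (F = 6 + 28 = 34)
Z(H) = 12/7 (Z(H) = 0/86 + 12/7 = 0*(1/86) + 12*(1/7) = 0 + 12/7 = 12/7)
w((-31 - 55) - 44) - Z(F) = 231 - 1*12/7 = 231 - 12/7 = 1605/7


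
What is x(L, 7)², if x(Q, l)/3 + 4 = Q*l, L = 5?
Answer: 8649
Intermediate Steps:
x(Q, l) = -12 + 3*Q*l (x(Q, l) = -12 + 3*(Q*l) = -12 + 3*Q*l)
x(L, 7)² = (-12 + 3*5*7)² = (-12 + 105)² = 93² = 8649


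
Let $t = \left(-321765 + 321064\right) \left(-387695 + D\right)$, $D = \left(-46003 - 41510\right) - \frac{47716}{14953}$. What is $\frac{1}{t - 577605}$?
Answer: $\frac{14953}{4972551963375} \approx 3.0071 \cdot 10^{-9}$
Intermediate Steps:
$D = - \frac{1308629605}{14953}$ ($D = -87513 - \frac{47716}{14953} = - \frac{1308629605}{14953} \approx -87516.0$)
$t = \frac{4981188890940}{14953}$ ($t = \left(-321765 + 321064\right) \left(-387695 - \frac{1308629605}{14953}\right) = \left(-701\right) \left(- \frac{7105832940}{14953}\right) = \frac{4981188890940}{14953} \approx 3.3312 \cdot 10^{8}$)
$\frac{1}{t - 577605} = \frac{1}{\frac{4981188890940}{14953} - 577605} = \frac{1}{\frac{4972551963375}{14953}} = \frac{14953}{4972551963375}$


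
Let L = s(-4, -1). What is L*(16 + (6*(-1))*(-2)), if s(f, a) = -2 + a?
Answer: -84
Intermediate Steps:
L = -3 (L = -2 - 1 = -3)
L*(16 + (6*(-1))*(-2)) = -3*(16 + (6*(-1))*(-2)) = -3*(16 - 6*(-2)) = -3*(16 + 12) = -3*28 = -84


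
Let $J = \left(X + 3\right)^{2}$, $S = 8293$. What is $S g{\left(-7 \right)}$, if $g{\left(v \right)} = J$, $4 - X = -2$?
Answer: $671733$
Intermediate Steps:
$X = 6$ ($X = 4 - -2 = 4 + 2 = 6$)
$J = 81$ ($J = \left(6 + 3\right)^{2} = 9^{2} = 81$)
$g{\left(v \right)} = 81$
$S g{\left(-7 \right)} = 8293 \cdot 81 = 671733$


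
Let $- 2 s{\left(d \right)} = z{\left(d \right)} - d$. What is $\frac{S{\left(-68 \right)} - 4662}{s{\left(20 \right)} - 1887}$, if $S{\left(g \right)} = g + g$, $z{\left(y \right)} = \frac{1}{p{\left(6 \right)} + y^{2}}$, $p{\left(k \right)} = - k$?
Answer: $\frac{3780824}{1479077} \approx 2.5562$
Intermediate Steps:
$z{\left(y \right)} = \frac{1}{-6 + y^{2}}$ ($z{\left(y \right)} = \frac{1}{\left(-1\right) 6 + y^{2}} = \frac{1}{-6 + y^{2}}$)
$S{\left(g \right)} = 2 g$
$s{\left(d \right)} = \frac{d}{2} - \frac{1}{2 \left(-6 + d^{2}\right)}$ ($s{\left(d \right)} = - \frac{\frac{1}{-6 + d^{2}} - d}{2} = \frac{d}{2} - \frac{1}{2 \left(-6 + d^{2}\right)}$)
$\frac{S{\left(-68 \right)} - 4662}{s{\left(20 \right)} - 1887} = \frac{2 \left(-68\right) - 4662}{\frac{-1 + 20 \left(-6 + 20^{2}\right)}{2 \left(-6 + 20^{2}\right)} - 1887} = \frac{-136 - 4662}{\frac{-1 + 20 \left(-6 + 400\right)}{2 \left(-6 + 400\right)} - 1887} = - \frac{4798}{\frac{-1 + 20 \cdot 394}{2 \cdot 394} - 1887} = - \frac{4798}{\frac{1}{2} \cdot \frac{1}{394} \left(-1 + 7880\right) - 1887} = - \frac{4798}{\frac{1}{2} \cdot \frac{1}{394} \cdot 7879 - 1887} = - \frac{4798}{\frac{7879}{788} - 1887} = - \frac{4798}{- \frac{1479077}{788}} = \left(-4798\right) \left(- \frac{788}{1479077}\right) = \frac{3780824}{1479077}$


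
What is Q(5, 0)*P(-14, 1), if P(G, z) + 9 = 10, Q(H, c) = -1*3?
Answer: -3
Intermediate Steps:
Q(H, c) = -3
P(G, z) = 1 (P(G, z) = -9 + 10 = 1)
Q(5, 0)*P(-14, 1) = -3*1 = -3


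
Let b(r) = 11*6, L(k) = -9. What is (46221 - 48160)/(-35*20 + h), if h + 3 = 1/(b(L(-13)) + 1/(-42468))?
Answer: 5434797893/1970387093 ≈ 2.7582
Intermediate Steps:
b(r) = 66
h = -8366193/2802887 (h = -3 + 1/(66 + 1/(-42468)) = -3 + 1/(66 - 1/42468) = -3 + 1/(2802887/42468) = -3 + 42468/2802887 = -8366193/2802887 ≈ -2.9848)
(46221 - 48160)/(-35*20 + h) = (46221 - 48160)/(-35*20 - 8366193/2802887) = -1939/(-700 - 8366193/2802887) = -1939/(-1970387093/2802887) = -1939*(-2802887/1970387093) = 5434797893/1970387093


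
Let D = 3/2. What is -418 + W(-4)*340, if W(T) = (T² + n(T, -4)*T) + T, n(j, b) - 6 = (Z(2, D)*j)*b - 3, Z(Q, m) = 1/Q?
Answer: -11298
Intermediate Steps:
D = 3/2 (D = 3*(½) = 3/2 ≈ 1.5000)
n(j, b) = 3 + b*j/2 (n(j, b) = 6 + ((j/2)*b - 3) = 6 + (b*j/2 - 3) = 6 + (-3 + b*j/2) = 3 + b*j/2)
W(T) = T + T² + T*(3 - 2*T) (W(T) = (T² + (3 + (½)*(-4)*T)*T) + T = (T² + (3 - 2*T)*T) + T = (T² + T*(3 - 2*T)) + T = T + T² + T*(3 - 2*T))
-418 + W(-4)*340 = -418 - 4*(4 - 1*(-4))*340 = -418 - 4*(4 + 4)*340 = -418 - 4*8*340 = -418 - 32*340 = -418 - 10880 = -11298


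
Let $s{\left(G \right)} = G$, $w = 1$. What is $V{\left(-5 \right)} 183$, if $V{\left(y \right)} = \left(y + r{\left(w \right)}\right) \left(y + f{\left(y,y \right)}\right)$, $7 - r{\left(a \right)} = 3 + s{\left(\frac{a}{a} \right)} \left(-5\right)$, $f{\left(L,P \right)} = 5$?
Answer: $0$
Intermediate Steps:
$r{\left(a \right)} = 9$ ($r{\left(a \right)} = 7 - \left(3 + \frac{a}{a} \left(-5\right)\right) = 7 - \left(3 + 1 \left(-5\right)\right) = 7 - \left(3 - 5\right) = 7 - -2 = 7 + 2 = 9$)
$V{\left(y \right)} = \left(5 + y\right) \left(9 + y\right)$ ($V{\left(y \right)} = \left(y + 9\right) \left(y + 5\right) = \left(9 + y\right) \left(5 + y\right) = \left(5 + y\right) \left(9 + y\right)$)
$V{\left(-5 \right)} 183 = \left(45 + \left(-5\right)^{2} + 14 \left(-5\right)\right) 183 = \left(45 + 25 - 70\right) 183 = 0 \cdot 183 = 0$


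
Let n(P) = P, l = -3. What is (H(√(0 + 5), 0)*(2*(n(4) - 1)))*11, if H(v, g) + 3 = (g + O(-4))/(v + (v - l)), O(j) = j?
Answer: -126 - 48*√5 ≈ -233.33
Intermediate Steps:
H(v, g) = -3 + (-4 + g)/(3 + 2*v) (H(v, g) = -3 + (g - 4)/(v + (v - 1*(-3))) = -3 + (-4 + g)/(v + (v + 3)) = -3 + (-4 + g)/(v + (3 + v)) = -3 + (-4 + g)/(3 + 2*v))
(H(√(0 + 5), 0)*(2*(n(4) - 1)))*11 = (((-13 + 0 - 6*√(0 + 5))/(3 + 2*√(0 + 5)))*(2*(4 - 1)))*11 = (((-13 + 0 - 6*√5)/(3 + 2*√5))*(2*3))*11 = (((-13 - 6*√5)/(3 + 2*√5))*6)*11 = (6*(-13 - 6*√5)/(3 + 2*√5))*11 = 66*(-13 - 6*√5)/(3 + 2*√5)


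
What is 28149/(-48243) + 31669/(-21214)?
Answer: -708320151/341142334 ≈ -2.0763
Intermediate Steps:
28149/(-48243) + 31669/(-21214) = 28149*(-1/48243) + 31669*(-1/21214) = -9383/16081 - 31669/21214 = -708320151/341142334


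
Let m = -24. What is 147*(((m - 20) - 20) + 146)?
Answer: 12054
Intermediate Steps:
147*(((m - 20) - 20) + 146) = 147*(((-24 - 20) - 20) + 146) = 147*((-44 - 20) + 146) = 147*(-64 + 146) = 147*82 = 12054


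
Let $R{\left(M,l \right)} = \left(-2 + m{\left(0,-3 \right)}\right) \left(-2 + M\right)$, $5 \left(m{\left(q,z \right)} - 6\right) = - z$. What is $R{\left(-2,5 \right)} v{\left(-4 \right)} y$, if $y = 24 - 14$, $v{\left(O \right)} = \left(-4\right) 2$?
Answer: $1472$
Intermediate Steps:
$v{\left(O \right)} = -8$
$m{\left(q,z \right)} = 6 - \frac{z}{5}$ ($m{\left(q,z \right)} = 6 + \frac{\left(-1\right) z}{5} = 6 - \frac{z}{5}$)
$y = 10$ ($y = 24 - 14 = 10$)
$R{\left(M,l \right)} = - \frac{46}{5} + \frac{23 M}{5}$ ($R{\left(M,l \right)} = \left(-2 + \left(6 - - \frac{3}{5}\right)\right) \left(-2 + M\right) = \left(-2 + \left(6 + \frac{3}{5}\right)\right) \left(-2 + M\right) = \left(-2 + \frac{33}{5}\right) \left(-2 + M\right) = \frac{23 \left(-2 + M\right)}{5} = - \frac{46}{5} + \frac{23 M}{5}$)
$R{\left(-2,5 \right)} v{\left(-4 \right)} y = \left(- \frac{46}{5} + \frac{23}{5} \left(-2\right)\right) \left(-8\right) 10 = \left(- \frac{46}{5} - \frac{46}{5}\right) \left(-8\right) 10 = \left(- \frac{92}{5}\right) \left(-8\right) 10 = \frac{736}{5} \cdot 10 = 1472$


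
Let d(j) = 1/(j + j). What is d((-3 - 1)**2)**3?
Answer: 1/32768 ≈ 3.0518e-5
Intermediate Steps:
d(j) = 1/(2*j)
d((-3 - 1)**2)**3 = (1/(2*((-3 - 1)**2)))**3 = (1/(2*((-4)**2)))**3 = ((1/2)/16)**3 = ((1/2)*(1/16))**3 = (1/32)**3 = 1/32768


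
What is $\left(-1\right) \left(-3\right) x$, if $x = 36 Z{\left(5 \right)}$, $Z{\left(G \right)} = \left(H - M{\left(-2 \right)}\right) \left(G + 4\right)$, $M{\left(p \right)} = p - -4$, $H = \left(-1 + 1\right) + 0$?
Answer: $-1944$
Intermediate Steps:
$H = 0$ ($H = 0 + 0 = 0$)
$M{\left(p \right)} = 4 + p$ ($M{\left(p \right)} = p + 4 = 4 + p$)
$Z{\left(G \right)} = -8 - 2 G$ ($Z{\left(G \right)} = \left(0 - \left(4 - 2\right)\right) \left(G + 4\right) = \left(0 - 2\right) \left(4 + G\right) = - 2 \left(4 + G\right) = -8 - 2 G$)
$x = -648$ ($x = 36 \left(-8 - 10\right) = 36 \left(-18\right) = -648$)
$\left(-1\right) \left(-3\right) x = \left(-1\right) \left(-3\right) \left(-648\right) = 3 \left(-648\right) = -1944$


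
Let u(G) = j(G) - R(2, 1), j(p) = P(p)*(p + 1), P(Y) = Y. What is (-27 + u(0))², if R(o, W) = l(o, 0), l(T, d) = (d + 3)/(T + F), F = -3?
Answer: 576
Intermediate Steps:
l(T, d) = (3 + d)/(-3 + T) (l(T, d) = (d + 3)/(T - 3) = (3 + d)/(-3 + T))
R(o, W) = 3/(-3 + o) (R(o, W) = (3 + 0)/(-3 + o) = 3/(-3 + o))
j(p) = p*(1 + p) (j(p) = p*(p + 1) = p*(1 + p))
u(G) = 3 + G*(1 + G) (u(G) = G*(1 + G) - 3/(-3 + 2) = G*(1 + G) - 3/(-1) = G*(1 + G) - 3*(-1) = G*(1 + G) - 1*(-3) = G*(1 + G) + 3 = 3 + G*(1 + G))
(-27 + u(0))² = (-27 + (3 + 0*(1 + 0)))² = (-27 + (3 + 0*1))² = (-27 + (3 + 0))² = (-27 + 3)² = (-24)² = 576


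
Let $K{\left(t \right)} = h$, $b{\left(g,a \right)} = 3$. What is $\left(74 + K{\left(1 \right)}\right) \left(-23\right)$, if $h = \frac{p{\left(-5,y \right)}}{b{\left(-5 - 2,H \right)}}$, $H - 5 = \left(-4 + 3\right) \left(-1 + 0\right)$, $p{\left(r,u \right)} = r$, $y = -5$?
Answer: $- \frac{4991}{3} \approx -1663.7$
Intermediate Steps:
$H = 6$ ($H = 5 + \left(-4 + 3\right) \left(-1 + 0\right) = 5 - -1 = 5 + 1 = 6$)
$h = - \frac{5}{3} \approx -1.6667$
$K{\left(t \right)} = - \frac{5}{3}$
$\left(74 + K{\left(1 \right)}\right) \left(-23\right) = \left(74 - \frac{5}{3}\right) \left(-23\right) = \frac{217}{3} \left(-23\right) = - \frac{4991}{3}$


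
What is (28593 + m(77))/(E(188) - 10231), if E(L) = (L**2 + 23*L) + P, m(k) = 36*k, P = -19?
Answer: 10455/9806 ≈ 1.0662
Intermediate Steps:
E(L) = -19 + L**2 + 23*L (E(L) = (L**2 + 23*L) - 19 = -19 + L**2 + 23*L)
(28593 + m(77))/(E(188) - 10231) = (28593 + 36*77)/((-19 + 188**2 + 23*188) - 10231) = (28593 + 2772)/((-19 + 35344 + 4324) - 10231) = 31365/(39649 - 10231) = 31365/29418 = 31365*(1/29418) = 10455/9806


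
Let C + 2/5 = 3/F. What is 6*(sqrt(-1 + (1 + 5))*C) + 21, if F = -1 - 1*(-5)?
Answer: 21 + 21*sqrt(5)/10 ≈ 25.696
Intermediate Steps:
F = 4 (F = -1 + 5 = 4)
C = 7/20 (C = -2/5 + 3/4 = 7/20 ≈ 0.35000)
6*(sqrt(-1 + (1 + 5))*C) + 21 = 6*(sqrt(-1 + (1 + 5))*(7/20)) + 21 = 6*(sqrt(-1 + 6)*(7/20)) + 21 = 6*(sqrt(5)*(7/20)) + 21 = 6*(7*sqrt(5)/20) + 21 = 21*sqrt(5)/10 + 21 = 21 + 21*sqrt(5)/10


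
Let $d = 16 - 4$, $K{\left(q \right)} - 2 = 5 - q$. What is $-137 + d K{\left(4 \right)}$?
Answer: $-101$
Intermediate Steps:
$K{\left(q \right)} = 7 - q$ ($K{\left(q \right)} = 2 - \left(-5 + q\right) = 7 - q$)
$d = 12$
$-137 + d K{\left(4 \right)} = -137 + 12 \left(7 - 4\right) = -137 + 12 \cdot 3 = -137 + 36 = -101$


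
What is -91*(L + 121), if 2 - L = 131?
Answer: 728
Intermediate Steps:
L = -129 (L = 2 - 1*131 = 2 - 131 = -129)
-91*(L + 121) = -91*(-129 + 121) = -91*(-8) = 728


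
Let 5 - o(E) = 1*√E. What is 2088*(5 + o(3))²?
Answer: 215064 - 41760*√3 ≈ 1.4273e+5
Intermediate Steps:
o(E) = 5 - √E
2088*(5 + o(3))² = 2088*(5 + (5 - √3))² = 2088*(10 - √3)²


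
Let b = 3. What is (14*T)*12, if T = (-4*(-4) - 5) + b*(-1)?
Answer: 1344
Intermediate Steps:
T = 8 (T = (-4*(-4) - 5) + 3*(-1) = (16 - 5) - 3 = 11 - 3 = 8)
(14*T)*12 = (14*8)*12 = 112*12 = 1344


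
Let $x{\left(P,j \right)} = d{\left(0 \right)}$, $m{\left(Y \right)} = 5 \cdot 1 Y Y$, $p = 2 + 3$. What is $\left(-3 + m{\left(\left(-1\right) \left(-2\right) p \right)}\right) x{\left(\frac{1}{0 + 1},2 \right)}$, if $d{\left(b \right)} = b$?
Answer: $0$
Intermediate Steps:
$p = 5$
$m{\left(Y \right)} = 5 Y^{2}$ ($m{\left(Y \right)} = 5 Y Y = 5 Y^{2}$)
$x{\left(P,j \right)} = 0$
$\left(-3 + m{\left(\left(-1\right) \left(-2\right) p \right)}\right) x{\left(\frac{1}{0 + 1},2 \right)} = \left(-3 + 5 \left(\left(-1\right) \left(-2\right) 5\right)^{2}\right) 0 = \left(-3 + 5 \left(2 \cdot 5\right)^{2}\right) 0 = \left(-3 + 5 \cdot 10^{2}\right) 0 = \left(-3 + 5 \cdot 100\right) 0 = \left(-3 + 500\right) 0 = 497 \cdot 0 = 0$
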